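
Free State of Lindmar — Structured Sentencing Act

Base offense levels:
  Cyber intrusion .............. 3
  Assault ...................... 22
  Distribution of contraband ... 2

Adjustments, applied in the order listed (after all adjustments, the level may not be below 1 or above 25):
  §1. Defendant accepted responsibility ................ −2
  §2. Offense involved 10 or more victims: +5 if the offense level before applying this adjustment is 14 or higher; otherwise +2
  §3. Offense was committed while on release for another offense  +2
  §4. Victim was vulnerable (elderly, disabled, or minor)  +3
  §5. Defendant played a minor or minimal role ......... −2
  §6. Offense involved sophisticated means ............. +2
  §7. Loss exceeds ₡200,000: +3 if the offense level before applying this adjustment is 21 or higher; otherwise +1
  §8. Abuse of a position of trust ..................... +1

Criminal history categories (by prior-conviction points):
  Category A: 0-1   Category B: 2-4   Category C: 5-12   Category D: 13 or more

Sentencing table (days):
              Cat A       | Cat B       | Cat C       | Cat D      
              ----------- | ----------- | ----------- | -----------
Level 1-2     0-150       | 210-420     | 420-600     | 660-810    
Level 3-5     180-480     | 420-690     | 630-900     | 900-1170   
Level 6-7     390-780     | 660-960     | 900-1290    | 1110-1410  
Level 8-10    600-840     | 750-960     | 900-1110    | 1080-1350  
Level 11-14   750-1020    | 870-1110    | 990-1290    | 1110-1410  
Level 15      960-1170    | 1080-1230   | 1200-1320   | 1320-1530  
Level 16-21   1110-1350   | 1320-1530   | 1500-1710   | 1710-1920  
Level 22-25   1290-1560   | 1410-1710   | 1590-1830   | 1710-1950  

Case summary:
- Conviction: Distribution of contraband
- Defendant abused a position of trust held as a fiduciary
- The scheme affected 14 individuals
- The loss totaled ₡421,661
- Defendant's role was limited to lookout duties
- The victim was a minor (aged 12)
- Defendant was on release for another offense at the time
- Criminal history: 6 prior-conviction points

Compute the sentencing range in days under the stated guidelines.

Base offense level for distribution of contraband: 2.
§2 applies (level before this adjustment is 2 < 14, so +2): 2 + 2 = 4.
§3 applies: 4 + 2 = 6.
§4 applies: 6 + 3 = 9.
§5 applies: 9 − 2 = 7.
§7 applies (level before this adjustment is 7 < 21, so +1): 7 + 1 = 8.
§8 applies: 8 + 1 = 9.
Final offense level: 9.
Criminal history: 6 prior points → Category C (5-12).
Level 9 falls in the 8-10 band.
Grid: Level 8-10 × Category C = 900-1110 days.

900-1110 days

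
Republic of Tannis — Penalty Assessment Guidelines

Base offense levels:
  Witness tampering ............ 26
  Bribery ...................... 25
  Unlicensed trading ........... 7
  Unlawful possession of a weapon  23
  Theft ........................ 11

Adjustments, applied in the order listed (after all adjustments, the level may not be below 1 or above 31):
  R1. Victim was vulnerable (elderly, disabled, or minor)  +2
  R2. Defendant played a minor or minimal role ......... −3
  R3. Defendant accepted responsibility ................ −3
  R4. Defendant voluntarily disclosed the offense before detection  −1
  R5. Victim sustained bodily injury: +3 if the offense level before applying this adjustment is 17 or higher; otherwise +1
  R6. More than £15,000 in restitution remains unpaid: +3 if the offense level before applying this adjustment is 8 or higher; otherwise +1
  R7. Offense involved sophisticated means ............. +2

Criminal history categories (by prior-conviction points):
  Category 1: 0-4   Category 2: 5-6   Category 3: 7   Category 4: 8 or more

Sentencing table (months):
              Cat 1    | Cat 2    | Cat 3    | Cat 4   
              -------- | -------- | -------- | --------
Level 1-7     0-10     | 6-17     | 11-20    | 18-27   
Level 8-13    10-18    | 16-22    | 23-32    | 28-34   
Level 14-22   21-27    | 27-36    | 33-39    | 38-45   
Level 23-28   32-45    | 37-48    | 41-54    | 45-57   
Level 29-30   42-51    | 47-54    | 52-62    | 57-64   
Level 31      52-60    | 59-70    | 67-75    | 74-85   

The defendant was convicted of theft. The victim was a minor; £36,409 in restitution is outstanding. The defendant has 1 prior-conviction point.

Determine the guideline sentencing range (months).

Base offense level for theft: 11.
R1 applies: 11 + 2 = 13.
R2 does not apply.
R3 does not apply.
R6 applies (level before this adjustment is 13 ≥ 8, so +3): 13 + 3 = 16.
Final offense level: 16.
Criminal history: 1 prior point → Category 1 (0-4).
Level 16 falls in the 14-22 band.
Grid: Level 14-22 × Category 1 = 21-27 months.

21-27 months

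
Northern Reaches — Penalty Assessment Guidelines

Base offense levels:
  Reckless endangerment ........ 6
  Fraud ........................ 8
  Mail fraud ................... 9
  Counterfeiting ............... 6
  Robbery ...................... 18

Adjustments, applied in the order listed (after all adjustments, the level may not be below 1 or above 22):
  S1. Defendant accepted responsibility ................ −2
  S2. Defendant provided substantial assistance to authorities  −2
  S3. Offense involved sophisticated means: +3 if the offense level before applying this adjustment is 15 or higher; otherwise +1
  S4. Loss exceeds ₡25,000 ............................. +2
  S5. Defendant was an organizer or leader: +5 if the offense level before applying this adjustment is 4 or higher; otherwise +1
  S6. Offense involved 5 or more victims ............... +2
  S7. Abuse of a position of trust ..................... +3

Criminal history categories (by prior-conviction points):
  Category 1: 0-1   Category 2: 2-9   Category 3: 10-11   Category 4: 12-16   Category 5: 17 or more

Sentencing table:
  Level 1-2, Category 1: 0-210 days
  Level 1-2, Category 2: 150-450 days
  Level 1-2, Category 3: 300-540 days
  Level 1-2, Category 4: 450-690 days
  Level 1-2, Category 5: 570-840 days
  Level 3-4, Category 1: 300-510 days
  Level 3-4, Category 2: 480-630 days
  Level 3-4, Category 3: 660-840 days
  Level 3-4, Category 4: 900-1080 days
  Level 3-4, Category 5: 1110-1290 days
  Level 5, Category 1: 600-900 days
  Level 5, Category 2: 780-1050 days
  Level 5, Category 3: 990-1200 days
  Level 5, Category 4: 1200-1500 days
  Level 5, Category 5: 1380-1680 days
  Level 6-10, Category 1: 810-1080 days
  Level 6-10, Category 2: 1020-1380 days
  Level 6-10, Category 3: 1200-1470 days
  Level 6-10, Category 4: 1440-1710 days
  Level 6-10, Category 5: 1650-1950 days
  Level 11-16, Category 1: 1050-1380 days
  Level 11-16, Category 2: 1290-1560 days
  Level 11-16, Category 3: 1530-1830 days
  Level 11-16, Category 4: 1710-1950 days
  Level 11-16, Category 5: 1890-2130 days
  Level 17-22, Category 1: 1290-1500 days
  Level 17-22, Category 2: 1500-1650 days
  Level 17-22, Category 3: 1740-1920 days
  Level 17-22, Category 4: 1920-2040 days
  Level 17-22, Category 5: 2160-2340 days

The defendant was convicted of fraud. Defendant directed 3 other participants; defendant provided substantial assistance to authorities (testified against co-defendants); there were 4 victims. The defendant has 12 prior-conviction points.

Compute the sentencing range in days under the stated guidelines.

Base offense level for fraud: 8.
S1 does not apply.
S2 applies: 8 − 2 = 6.
S3 does not apply.
S5 applies (level before this adjustment is 6 ≥ 4, so +5): 6 + 5 = 11.
S6 does not apply.
S7 does not apply.
Final offense level: 11.
Criminal history: 12 prior points → Category 4 (12-16).
Level 11 falls in the 11-16 band.
Grid: Level 11-16 × Category 4 = 1710-1950 days.

1710-1950 days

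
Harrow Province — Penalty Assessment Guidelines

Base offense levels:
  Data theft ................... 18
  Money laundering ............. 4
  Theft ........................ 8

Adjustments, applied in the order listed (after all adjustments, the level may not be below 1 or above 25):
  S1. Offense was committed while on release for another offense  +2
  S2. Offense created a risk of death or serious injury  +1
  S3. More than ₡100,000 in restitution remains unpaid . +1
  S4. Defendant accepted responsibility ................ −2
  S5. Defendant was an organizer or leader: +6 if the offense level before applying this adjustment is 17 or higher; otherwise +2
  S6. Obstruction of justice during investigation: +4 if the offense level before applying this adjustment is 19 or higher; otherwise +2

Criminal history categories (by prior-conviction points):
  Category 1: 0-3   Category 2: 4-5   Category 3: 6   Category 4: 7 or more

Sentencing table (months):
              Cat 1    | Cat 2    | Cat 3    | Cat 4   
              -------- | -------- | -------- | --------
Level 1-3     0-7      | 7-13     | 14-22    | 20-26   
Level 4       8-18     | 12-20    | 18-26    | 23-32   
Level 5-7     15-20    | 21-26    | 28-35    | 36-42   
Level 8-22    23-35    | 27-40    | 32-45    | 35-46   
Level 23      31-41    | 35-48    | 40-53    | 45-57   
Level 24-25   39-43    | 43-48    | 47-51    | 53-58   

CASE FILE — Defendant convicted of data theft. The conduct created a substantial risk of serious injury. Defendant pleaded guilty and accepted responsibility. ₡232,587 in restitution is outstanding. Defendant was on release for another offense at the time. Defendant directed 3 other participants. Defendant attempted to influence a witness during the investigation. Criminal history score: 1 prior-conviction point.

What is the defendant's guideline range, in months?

Base offense level for data theft: 18.
S1 applies: 18 + 2 = 20.
S2 applies: 20 + 1 = 21.
S3 applies: 21 + 1 = 22.
S4 applies: 22 − 2 = 20.
S5 applies (level before this adjustment is 20 ≥ 17, so +6): 20 + 6 = 26.
S6 applies (level before this adjustment is 26 ≥ 19, so +4): 26 + 4 = 30.
Level 30 exceeds the maximum of 25; capped at 25.
Final offense level: 25.
Criminal history: 1 prior point → Category 1 (0-3).
Level 25 falls in the 24-25 band.
Grid: Level 24-25 × Category 1 = 39-43 months.

39-43 months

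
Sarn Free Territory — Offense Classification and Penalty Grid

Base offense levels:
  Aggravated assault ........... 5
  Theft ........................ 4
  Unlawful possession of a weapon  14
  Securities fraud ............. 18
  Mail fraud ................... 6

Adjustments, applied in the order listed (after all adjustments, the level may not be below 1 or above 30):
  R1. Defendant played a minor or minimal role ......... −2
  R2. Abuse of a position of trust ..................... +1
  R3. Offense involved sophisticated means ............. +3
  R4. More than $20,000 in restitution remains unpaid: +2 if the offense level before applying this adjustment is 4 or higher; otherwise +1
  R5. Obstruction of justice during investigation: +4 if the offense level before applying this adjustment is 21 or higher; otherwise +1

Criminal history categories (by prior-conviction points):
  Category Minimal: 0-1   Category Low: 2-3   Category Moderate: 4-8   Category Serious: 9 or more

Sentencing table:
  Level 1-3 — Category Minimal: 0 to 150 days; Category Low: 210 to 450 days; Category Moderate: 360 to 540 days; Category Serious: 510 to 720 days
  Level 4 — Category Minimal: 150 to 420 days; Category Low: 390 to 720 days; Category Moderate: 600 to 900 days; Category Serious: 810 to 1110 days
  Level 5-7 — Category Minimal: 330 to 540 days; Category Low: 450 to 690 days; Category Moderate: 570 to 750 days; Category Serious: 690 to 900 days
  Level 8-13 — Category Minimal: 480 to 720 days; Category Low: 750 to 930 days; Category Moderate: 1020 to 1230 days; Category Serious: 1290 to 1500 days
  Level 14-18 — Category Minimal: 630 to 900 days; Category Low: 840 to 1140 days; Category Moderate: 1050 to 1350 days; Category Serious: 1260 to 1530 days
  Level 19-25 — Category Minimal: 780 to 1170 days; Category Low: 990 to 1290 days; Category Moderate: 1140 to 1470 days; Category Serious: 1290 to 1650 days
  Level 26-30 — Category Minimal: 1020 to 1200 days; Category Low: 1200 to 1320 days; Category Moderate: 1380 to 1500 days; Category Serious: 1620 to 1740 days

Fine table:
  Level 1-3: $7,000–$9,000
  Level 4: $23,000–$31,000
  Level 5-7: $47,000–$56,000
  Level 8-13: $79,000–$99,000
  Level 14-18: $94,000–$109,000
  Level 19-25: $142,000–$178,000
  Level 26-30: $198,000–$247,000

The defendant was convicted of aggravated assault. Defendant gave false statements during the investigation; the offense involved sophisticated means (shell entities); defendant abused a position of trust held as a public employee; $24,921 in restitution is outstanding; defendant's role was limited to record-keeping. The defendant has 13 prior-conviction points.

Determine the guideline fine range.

Base offense level for aggravated assault: 5.
R1 applies: 5 − 2 = 3.
R2 applies: 3 + 1 = 4.
R3 applies: 4 + 3 = 7.
R4 applies (level before this adjustment is 7 ≥ 4, so +2): 7 + 2 = 9.
R5 applies (level before this adjustment is 9 < 21, so +1): 9 + 1 = 10.
Final offense level: 10.
Level 10 falls in the 8-13 band.
Fine table: Level 8-13 → $79,000–$99,000.

$79,000–$99,000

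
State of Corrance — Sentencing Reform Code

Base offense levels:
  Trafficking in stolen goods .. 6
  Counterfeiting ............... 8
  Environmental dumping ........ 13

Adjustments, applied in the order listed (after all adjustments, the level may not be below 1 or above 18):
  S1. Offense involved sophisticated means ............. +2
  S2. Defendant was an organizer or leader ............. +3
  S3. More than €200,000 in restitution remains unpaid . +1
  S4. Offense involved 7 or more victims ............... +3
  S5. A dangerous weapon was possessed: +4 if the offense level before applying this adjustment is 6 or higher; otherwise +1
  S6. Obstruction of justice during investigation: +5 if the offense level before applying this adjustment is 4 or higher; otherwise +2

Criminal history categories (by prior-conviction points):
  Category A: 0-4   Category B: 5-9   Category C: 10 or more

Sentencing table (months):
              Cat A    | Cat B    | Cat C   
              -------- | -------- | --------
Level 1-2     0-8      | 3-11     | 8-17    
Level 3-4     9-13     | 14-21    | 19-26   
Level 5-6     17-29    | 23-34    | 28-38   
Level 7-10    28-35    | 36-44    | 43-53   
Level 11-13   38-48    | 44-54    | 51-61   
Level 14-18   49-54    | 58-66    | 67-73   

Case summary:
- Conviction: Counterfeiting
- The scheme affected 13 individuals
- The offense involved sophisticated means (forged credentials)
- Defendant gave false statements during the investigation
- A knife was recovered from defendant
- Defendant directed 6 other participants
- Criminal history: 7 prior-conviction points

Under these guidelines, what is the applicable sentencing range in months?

Base offense level for counterfeiting: 8.
S1 applies: 8 + 2 = 10.
S2 applies: 10 + 3 = 13.
S4 applies: 13 + 3 = 16.
S5 applies (level before this adjustment is 16 ≥ 6, so +4): 16 + 4 = 20.
S6 applies (level before this adjustment is 20 ≥ 4, so +5): 20 + 5 = 25.
Level 25 exceeds the maximum of 18; capped at 18.
Final offense level: 18.
Criminal history: 7 prior points → Category B (5-9).
Level 18 falls in the 14-18 band.
Grid: Level 14-18 × Category B = 58-66 months.

58-66 months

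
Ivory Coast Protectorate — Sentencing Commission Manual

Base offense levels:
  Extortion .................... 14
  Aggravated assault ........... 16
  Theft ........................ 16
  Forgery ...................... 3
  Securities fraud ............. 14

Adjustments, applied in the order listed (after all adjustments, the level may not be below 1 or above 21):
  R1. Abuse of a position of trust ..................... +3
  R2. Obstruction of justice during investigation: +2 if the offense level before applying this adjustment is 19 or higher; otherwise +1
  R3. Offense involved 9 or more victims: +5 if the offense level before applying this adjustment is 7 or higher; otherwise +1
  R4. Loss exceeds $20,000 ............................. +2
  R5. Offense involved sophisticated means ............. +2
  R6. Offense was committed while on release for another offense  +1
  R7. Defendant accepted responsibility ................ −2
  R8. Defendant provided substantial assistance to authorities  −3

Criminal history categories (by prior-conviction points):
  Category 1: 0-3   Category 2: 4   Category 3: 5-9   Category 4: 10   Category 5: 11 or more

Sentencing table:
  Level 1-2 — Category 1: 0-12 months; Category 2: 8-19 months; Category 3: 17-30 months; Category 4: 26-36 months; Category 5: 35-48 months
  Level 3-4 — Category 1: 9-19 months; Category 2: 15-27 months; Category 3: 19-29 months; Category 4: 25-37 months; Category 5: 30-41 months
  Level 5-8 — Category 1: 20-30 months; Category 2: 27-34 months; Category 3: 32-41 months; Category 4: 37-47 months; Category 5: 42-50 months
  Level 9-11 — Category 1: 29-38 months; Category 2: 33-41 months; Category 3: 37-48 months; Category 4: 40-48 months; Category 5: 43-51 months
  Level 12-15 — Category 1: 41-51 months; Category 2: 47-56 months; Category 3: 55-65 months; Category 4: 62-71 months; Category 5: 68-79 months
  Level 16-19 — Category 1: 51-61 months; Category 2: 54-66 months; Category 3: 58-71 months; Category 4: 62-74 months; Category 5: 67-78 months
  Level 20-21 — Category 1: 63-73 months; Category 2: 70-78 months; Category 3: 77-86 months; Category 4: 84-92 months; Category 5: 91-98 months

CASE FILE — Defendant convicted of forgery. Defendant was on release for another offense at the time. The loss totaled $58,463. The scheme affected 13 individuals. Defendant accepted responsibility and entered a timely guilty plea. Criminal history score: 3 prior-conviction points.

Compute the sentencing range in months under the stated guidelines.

20-30 months

Base offense level for forgery: 3.
R2 does not apply.
R3 applies (level before this adjustment is 3 < 7, so +1): 3 + 1 = 4.
R4 applies: 4 + 2 = 6.
R5 does not apply.
R6 applies: 6 + 1 = 7.
R7 applies: 7 − 2 = 5.
R8 does not apply.
Final offense level: 5.
Criminal history: 3 prior points → Category 1 (0-3).
Level 5 falls in the 5-8 band.
Grid: Level 5-8 × Category 1 = 20-30 months.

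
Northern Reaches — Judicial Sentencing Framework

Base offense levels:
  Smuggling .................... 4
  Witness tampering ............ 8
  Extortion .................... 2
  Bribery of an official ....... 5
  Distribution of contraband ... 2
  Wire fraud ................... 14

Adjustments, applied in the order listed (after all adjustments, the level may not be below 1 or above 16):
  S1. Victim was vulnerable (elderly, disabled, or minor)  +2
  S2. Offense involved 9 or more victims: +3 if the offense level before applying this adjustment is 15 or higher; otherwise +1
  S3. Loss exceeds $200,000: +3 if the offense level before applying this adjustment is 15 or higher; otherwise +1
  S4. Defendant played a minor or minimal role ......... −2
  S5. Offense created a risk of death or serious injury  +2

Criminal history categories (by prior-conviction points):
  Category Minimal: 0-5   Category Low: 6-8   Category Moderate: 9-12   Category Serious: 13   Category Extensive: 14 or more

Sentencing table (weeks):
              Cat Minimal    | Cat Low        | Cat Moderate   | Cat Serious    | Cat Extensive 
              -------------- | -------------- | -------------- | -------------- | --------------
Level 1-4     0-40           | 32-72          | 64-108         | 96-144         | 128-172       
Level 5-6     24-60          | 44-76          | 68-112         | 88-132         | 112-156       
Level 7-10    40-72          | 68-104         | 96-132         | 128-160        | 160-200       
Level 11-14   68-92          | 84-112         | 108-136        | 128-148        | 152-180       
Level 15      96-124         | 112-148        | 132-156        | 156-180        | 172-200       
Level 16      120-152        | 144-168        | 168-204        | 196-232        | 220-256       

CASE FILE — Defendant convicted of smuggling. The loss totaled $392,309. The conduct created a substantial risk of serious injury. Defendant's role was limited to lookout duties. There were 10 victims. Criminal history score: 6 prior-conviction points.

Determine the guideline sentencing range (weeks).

44-76 weeks

Base offense level for smuggling: 4.
S2 applies (level before this adjustment is 4 < 15, so +1): 4 + 1 = 5.
S3 applies (level before this adjustment is 5 < 15, so +1): 5 + 1 = 6.
S4 applies: 6 − 2 = 4.
S5 applies: 4 + 2 = 6.
Final offense level: 6.
Criminal history: 6 prior points → Category Low (6-8).
Level 6 falls in the 5-6 band.
Grid: Level 5-6 × Category Low = 44-76 weeks.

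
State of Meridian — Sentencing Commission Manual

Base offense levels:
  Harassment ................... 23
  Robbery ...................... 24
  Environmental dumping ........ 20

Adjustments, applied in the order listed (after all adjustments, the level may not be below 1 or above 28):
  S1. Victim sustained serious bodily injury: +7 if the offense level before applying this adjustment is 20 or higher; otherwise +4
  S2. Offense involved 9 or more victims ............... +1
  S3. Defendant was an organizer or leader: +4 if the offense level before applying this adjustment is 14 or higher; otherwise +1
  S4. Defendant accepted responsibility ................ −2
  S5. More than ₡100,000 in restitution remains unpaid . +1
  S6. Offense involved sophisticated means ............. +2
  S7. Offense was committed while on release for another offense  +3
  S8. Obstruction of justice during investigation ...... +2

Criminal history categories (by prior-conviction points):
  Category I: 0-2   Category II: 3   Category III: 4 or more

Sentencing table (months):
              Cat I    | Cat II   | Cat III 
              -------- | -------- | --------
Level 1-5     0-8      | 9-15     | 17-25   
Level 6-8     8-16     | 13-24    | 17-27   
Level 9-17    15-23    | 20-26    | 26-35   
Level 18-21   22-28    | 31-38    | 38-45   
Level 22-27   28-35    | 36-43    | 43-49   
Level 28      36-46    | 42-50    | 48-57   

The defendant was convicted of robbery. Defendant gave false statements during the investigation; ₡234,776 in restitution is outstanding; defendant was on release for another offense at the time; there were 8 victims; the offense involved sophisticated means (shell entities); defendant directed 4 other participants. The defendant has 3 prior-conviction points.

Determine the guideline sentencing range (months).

42-50 months

Base offense level for robbery: 24.
S1 does not apply.
S2 does not apply.
S3 applies (level before this adjustment is 24 ≥ 14, so +4): 24 + 4 = 28.
S4 does not apply.
S5 applies: 28 + 1 = 29.
S6 applies: 29 + 2 = 31.
S7 applies: 31 + 3 = 34.
S8 applies: 34 + 2 = 36.
Level 36 exceeds the maximum of 28; capped at 28.
Final offense level: 28.
Criminal history: 3 prior points → Category II (3).
Level 28 falls in the 28 band.
Grid: Level 28 × Category II = 42-50 months.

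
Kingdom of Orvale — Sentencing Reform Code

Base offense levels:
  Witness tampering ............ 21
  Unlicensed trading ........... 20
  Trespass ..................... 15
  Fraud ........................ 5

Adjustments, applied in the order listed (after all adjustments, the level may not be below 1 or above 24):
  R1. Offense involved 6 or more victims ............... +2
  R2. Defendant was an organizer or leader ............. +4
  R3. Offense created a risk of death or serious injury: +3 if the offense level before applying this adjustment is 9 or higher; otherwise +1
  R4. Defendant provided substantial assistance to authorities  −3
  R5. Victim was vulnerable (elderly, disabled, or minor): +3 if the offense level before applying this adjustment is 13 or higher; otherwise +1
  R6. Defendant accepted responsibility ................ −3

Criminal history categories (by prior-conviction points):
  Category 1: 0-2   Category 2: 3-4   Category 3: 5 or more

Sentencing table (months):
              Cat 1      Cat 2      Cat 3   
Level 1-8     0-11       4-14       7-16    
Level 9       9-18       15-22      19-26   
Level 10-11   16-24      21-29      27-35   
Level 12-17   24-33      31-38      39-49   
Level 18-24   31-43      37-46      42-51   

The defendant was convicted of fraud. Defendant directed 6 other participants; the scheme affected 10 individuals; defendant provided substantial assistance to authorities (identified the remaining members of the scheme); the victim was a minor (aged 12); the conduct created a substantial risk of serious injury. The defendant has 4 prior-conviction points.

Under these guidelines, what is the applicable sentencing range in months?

Base offense level for fraud: 5.
R1 applies: 5 + 2 = 7.
R2 applies: 7 + 4 = 11.
R3 applies (level before this adjustment is 11 ≥ 9, so +3): 11 + 3 = 14.
R4 applies: 14 − 3 = 11.
R5 applies (level before this adjustment is 11 < 13, so +1): 11 + 1 = 12.
R6 does not apply.
Final offense level: 12.
Criminal history: 4 prior points → Category 2 (3-4).
Level 12 falls in the 12-17 band.
Grid: Level 12-17 × Category 2 = 31-38 months.

31-38 months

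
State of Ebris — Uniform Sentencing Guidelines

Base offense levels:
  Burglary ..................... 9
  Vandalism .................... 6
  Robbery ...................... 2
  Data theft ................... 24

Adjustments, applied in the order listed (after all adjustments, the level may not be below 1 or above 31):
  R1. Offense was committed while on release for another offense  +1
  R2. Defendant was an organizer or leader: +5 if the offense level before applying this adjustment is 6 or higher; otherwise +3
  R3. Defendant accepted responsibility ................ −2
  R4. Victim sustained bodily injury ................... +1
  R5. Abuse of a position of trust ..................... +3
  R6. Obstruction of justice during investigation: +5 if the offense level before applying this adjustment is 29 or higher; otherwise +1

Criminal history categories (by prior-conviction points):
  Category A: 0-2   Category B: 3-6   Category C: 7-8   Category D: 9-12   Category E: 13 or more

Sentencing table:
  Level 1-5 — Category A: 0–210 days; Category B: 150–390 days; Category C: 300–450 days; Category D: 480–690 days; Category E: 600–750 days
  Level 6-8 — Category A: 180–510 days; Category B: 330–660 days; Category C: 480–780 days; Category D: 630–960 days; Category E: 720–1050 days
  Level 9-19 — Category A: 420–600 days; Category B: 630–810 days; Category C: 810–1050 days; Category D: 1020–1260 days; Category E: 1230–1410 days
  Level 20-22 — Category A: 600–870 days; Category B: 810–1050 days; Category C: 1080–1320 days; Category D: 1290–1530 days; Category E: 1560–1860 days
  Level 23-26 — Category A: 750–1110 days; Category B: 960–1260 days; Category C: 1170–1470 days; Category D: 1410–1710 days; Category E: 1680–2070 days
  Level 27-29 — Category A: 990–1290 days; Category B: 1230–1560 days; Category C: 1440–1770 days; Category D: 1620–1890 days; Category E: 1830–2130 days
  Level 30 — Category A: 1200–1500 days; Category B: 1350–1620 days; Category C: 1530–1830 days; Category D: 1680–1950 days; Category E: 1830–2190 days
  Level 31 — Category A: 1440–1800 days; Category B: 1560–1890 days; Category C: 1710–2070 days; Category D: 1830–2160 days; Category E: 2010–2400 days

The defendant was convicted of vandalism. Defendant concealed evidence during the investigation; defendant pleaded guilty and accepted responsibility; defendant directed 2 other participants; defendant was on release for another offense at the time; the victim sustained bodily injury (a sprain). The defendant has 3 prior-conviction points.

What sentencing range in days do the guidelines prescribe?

Base offense level for vandalism: 6.
R1 applies: 6 + 1 = 7.
R2 applies (level before this adjustment is 7 ≥ 6, so +5): 7 + 5 = 12.
R3 applies: 12 − 2 = 10.
R4 applies: 10 + 1 = 11.
R5 does not apply.
R6 applies (level before this adjustment is 11 < 29, so +1): 11 + 1 = 12.
Final offense level: 12.
Criminal history: 3 prior points → Category B (3-6).
Level 12 falls in the 9-19 band.
Grid: Level 9-19 × Category B = 630-810 days.

630-810 days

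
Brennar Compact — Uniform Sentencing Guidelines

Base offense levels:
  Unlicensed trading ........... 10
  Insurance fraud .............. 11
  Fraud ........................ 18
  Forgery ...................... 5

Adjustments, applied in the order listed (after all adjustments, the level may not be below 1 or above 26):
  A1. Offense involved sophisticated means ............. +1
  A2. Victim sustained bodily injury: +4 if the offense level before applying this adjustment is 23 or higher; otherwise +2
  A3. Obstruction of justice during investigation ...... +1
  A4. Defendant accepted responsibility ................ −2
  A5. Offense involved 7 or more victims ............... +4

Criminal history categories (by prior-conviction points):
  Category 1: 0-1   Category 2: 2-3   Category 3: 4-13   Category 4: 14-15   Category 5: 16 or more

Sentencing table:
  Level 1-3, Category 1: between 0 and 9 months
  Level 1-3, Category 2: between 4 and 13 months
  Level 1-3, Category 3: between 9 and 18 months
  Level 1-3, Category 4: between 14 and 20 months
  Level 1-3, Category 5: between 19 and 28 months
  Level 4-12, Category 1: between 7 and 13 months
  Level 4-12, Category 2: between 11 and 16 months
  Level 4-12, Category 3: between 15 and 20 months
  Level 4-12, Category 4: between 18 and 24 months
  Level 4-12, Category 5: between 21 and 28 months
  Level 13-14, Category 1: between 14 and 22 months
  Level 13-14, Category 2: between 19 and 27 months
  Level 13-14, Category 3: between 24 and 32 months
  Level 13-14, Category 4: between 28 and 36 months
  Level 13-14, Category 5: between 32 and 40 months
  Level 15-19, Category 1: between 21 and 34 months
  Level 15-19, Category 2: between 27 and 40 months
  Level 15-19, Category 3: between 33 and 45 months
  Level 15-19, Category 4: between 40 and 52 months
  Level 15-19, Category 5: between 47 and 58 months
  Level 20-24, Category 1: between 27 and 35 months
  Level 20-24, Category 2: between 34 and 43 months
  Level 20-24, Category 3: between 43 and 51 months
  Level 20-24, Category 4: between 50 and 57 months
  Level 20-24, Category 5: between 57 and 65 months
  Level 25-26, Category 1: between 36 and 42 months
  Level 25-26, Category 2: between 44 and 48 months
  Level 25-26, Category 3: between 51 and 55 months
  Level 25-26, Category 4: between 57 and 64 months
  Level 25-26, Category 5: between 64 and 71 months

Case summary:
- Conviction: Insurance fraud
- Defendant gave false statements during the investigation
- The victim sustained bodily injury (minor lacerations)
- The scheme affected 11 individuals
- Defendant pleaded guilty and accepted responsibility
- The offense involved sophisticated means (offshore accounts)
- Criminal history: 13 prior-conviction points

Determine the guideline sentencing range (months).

Base offense level for insurance fraud: 11.
A1 applies: 11 + 1 = 12.
A2 applies (level before this adjustment is 12 < 23, so +2): 12 + 2 = 14.
A3 applies: 14 + 1 = 15.
A4 applies: 15 − 2 = 13.
A5 applies: 13 + 4 = 17.
Final offense level: 17.
Criminal history: 13 prior points → Category 3 (4-13).
Level 17 falls in the 15-19 band.
Grid: Level 15-19 × Category 3 = 33-45 months.

33-45 months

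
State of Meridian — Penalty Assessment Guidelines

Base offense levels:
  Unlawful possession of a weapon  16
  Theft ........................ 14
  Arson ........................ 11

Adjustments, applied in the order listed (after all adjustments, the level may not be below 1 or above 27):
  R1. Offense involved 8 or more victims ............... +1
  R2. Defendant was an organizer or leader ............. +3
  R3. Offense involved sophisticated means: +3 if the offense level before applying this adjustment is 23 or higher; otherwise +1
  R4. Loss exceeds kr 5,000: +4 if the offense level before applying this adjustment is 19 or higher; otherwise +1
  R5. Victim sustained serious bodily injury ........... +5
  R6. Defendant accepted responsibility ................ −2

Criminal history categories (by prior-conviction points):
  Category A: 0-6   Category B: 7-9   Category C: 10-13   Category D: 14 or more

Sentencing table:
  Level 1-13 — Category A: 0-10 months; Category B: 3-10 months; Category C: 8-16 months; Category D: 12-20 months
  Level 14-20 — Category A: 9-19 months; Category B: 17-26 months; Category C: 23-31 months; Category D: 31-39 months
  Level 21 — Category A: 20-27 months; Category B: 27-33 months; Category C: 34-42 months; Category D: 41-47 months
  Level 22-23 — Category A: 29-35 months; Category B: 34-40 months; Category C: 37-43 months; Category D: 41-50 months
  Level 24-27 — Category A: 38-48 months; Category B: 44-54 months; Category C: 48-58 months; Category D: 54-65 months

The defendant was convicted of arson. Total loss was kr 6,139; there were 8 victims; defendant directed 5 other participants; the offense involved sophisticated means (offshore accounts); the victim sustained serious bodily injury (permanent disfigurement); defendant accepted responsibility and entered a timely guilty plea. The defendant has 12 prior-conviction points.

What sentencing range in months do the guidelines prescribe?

23-31 months

Base offense level for arson: 11.
R1 applies: 11 + 1 = 12.
R2 applies: 12 + 3 = 15.
R3 applies (level before this adjustment is 15 < 23, so +1): 15 + 1 = 16.
R4 applies (level before this adjustment is 16 < 19, so +1): 16 + 1 = 17.
R5 applies: 17 + 5 = 22.
R6 applies: 22 − 2 = 20.
Final offense level: 20.
Criminal history: 12 prior points → Category C (10-13).
Level 20 falls in the 14-20 band.
Grid: Level 14-20 × Category C = 23-31 months.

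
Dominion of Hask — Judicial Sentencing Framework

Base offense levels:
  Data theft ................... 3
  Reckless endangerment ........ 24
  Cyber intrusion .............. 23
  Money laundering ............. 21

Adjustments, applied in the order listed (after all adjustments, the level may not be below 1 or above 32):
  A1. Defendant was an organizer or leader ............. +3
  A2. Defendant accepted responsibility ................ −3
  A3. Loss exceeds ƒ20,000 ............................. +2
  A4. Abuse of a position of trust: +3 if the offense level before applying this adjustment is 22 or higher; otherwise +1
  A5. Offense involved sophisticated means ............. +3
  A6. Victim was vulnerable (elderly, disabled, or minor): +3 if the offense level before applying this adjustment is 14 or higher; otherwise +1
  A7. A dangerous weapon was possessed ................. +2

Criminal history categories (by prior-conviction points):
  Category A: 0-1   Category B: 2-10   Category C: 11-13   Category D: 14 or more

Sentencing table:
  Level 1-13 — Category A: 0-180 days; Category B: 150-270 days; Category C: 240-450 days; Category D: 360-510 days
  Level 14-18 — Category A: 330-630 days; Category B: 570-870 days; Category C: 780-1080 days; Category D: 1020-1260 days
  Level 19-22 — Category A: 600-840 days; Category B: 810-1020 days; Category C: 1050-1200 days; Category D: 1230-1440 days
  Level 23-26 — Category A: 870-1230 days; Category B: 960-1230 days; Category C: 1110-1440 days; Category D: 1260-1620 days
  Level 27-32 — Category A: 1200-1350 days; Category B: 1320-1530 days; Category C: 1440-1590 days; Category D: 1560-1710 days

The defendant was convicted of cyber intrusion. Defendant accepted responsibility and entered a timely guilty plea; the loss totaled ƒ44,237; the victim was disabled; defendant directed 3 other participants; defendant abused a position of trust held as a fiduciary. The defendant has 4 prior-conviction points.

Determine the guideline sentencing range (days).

Base offense level for cyber intrusion: 23.
A1 applies: 23 + 3 = 26.
A2 applies: 26 − 3 = 23.
A3 applies: 23 + 2 = 25.
A4 applies (level before this adjustment is 25 ≥ 22, so +3): 25 + 3 = 28.
A5 does not apply.
A6 applies (level before this adjustment is 28 ≥ 14, so +3): 28 + 3 = 31.
A7 does not apply.
Final offense level: 31.
Criminal history: 4 prior points → Category B (2-10).
Level 31 falls in the 27-32 band.
Grid: Level 27-32 × Category B = 1320-1530 days.

1320-1530 days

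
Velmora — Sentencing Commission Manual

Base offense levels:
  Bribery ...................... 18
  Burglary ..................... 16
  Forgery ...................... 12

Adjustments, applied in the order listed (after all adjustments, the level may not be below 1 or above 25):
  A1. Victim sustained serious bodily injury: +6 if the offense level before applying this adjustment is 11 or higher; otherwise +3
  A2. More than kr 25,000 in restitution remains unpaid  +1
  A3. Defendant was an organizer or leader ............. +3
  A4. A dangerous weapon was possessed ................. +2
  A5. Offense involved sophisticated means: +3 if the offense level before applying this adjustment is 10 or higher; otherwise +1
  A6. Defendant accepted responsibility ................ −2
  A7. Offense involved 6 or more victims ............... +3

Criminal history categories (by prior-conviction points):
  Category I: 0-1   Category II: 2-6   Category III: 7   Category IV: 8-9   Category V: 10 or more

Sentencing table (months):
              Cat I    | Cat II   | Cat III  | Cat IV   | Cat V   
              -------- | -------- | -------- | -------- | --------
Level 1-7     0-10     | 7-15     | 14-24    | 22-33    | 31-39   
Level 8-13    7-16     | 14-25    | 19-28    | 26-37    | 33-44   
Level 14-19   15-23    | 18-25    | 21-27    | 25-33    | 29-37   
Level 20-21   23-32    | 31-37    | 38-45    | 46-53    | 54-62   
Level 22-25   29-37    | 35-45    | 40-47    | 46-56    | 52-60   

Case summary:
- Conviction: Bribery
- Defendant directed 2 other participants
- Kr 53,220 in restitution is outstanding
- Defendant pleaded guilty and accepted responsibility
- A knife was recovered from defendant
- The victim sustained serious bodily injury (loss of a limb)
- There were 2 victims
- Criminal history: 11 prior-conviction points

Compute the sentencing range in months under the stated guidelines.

52-60 months

Base offense level for bribery: 18.
A1 applies (level before this adjustment is 18 ≥ 11, so +6): 18 + 6 = 24.
A2 applies: 24 + 1 = 25.
A3 applies: 25 + 3 = 28.
A4 applies: 28 + 2 = 30.
A6 applies: 30 − 2 = 28.
A7 does not apply.
Level 28 exceeds the maximum of 25; capped at 25.
Final offense level: 25.
Criminal history: 11 prior points → Category V (10+).
Level 25 falls in the 22-25 band.
Grid: Level 22-25 × Category V = 52-60 months.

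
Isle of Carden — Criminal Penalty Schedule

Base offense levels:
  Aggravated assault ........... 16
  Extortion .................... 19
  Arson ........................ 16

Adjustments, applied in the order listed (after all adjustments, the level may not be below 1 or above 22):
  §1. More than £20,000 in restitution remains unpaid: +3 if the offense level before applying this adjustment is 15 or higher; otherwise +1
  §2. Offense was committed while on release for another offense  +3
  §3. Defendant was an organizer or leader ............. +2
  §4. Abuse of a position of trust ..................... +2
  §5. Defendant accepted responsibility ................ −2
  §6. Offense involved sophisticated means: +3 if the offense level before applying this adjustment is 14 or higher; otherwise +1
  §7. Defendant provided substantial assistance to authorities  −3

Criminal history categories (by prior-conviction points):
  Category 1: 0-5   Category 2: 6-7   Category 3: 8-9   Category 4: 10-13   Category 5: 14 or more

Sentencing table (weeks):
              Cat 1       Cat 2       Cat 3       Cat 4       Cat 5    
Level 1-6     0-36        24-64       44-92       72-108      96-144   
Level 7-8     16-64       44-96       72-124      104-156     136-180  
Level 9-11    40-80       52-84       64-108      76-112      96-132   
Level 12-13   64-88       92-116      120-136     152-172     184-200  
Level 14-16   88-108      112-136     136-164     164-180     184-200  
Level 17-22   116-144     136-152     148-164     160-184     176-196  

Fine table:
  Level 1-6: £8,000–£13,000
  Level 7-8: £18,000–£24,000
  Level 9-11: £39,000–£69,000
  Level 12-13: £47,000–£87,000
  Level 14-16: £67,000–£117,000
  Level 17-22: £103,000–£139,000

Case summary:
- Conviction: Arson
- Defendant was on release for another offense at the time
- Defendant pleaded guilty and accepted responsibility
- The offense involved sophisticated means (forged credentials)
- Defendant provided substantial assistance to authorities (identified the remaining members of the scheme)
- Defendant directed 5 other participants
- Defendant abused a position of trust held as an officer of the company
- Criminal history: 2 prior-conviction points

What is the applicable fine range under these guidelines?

£103,000–£139,000

Base offense level for arson: 16.
§1 does not apply.
§2 applies: 16 + 3 = 19.
§3 applies: 19 + 2 = 21.
§4 applies: 21 + 2 = 23.
§5 applies: 23 − 2 = 21.
§6 applies (level before this adjustment is 21 ≥ 14, so +3): 21 + 3 = 24.
§7 applies: 24 − 3 = 21.
Final offense level: 21.
Level 21 falls in the 17-22 band.
Fine table: Level 17-22 → £103,000–£139,000.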